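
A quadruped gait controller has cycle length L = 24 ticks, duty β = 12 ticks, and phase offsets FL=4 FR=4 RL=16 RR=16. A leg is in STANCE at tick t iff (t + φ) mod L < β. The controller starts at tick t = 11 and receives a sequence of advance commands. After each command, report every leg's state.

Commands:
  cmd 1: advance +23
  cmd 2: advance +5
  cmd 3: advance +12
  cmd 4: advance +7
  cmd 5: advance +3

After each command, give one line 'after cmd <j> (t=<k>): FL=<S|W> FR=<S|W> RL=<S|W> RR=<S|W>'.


start t=11: FL=W FR=W RL=S RR=S
cmd 1: advance +23 → t=34, phase=(14,14,2,2) → FL=W FR=W RL=S RR=S
cmd 2: advance +5 → t=39, phase=(19,19,7,7) → FL=W FR=W RL=S RR=S
cmd 3: advance +12 → t=51, phase=(7,7,19,19) → FL=S FR=S RL=W RR=W
cmd 4: advance +7 → t=58, phase=(14,14,2,2) → FL=W FR=W RL=S RR=S
cmd 5: advance +3 → t=61, phase=(17,17,5,5) → FL=W FR=W RL=S RR=S

after cmd 1 (t=34): FL=W FR=W RL=S RR=S
after cmd 2 (t=39): FL=W FR=W RL=S RR=S
after cmd 3 (t=51): FL=S FR=S RL=W RR=W
after cmd 4 (t=58): FL=W FR=W RL=S RR=S
after cmd 5 (t=61): FL=W FR=W RL=S RR=S


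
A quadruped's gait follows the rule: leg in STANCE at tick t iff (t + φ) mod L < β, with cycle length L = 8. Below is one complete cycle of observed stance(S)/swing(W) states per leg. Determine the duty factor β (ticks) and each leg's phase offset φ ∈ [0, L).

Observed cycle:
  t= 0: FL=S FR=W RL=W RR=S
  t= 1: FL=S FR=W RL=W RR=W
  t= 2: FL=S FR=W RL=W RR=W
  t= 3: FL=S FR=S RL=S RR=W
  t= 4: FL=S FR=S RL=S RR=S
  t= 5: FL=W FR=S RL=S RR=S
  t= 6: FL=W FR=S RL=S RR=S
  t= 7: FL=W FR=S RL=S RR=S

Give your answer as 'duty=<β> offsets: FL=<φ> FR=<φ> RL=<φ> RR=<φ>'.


duty β = stance ticks per leg = 5
FL: stance ticks = 5; W→S at t=0 → φ=0
FR: stance ticks = 5; W→S at t=3 → φ=5
RL: stance ticks = 5; W→S at t=3 → φ=5
RR: stance ticks = 5; W→S at t=4 → φ=4

duty=5 offsets: FL=0 FR=5 RL=5 RR=4


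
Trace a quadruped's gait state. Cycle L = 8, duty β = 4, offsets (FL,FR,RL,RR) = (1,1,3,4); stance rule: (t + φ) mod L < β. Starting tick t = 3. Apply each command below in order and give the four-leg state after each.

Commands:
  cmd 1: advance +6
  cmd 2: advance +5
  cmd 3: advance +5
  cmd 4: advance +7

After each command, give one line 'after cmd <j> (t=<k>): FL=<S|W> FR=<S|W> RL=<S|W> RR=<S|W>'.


after cmd 1 (t=9): FL=S FR=S RL=W RR=W
after cmd 2 (t=14): FL=W FR=W RL=S RR=S
after cmd 3 (t=19): FL=W FR=W RL=W RR=W
after cmd 4 (t=26): FL=S FR=S RL=W RR=W

start t=3: FL=W FR=W RL=W RR=W
cmd 1: advance +6 → t=9, phase=(2,2,4,5) → FL=S FR=S RL=W RR=W
cmd 2: advance +5 → t=14, phase=(7,7,1,2) → FL=W FR=W RL=S RR=S
cmd 3: advance +5 → t=19, phase=(4,4,6,7) → FL=W FR=W RL=W RR=W
cmd 4: advance +7 → t=26, phase=(3,3,5,6) → FL=S FR=S RL=W RR=W


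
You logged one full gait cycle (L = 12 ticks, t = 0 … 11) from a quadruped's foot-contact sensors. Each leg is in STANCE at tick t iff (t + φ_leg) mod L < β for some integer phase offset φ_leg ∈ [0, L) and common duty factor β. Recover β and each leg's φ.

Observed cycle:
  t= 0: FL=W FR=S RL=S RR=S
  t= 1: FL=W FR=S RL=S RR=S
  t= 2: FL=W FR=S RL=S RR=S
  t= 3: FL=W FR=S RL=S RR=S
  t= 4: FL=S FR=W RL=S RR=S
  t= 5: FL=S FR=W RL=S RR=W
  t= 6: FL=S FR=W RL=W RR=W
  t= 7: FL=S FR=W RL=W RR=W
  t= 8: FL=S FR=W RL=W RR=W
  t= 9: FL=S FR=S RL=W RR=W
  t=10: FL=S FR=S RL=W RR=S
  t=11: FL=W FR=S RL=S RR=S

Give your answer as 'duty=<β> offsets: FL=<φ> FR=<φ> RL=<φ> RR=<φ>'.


duty=7 offsets: FL=8 FR=3 RL=1 RR=2

duty β = stance ticks per leg = 7
FL: stance ticks = 7; W→S at t=4 → φ=8
FR: stance ticks = 7; W→S at t=9 → φ=3
RL: stance ticks = 7; W→S at t=11 → φ=1
RR: stance ticks = 7; W→S at t=10 → φ=2


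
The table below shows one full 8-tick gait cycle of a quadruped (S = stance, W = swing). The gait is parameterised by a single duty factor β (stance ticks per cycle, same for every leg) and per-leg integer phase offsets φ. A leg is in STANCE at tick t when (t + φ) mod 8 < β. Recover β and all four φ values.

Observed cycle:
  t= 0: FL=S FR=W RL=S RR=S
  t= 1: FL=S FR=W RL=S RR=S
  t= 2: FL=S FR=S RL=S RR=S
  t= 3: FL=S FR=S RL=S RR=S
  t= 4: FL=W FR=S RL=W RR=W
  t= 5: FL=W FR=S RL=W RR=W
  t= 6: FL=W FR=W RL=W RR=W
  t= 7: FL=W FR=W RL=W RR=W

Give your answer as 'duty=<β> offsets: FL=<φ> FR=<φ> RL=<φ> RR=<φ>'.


duty=4 offsets: FL=0 FR=6 RL=0 RR=0

duty β = stance ticks per leg = 4
FL: stance ticks = 4; W→S at t=0 → φ=0
FR: stance ticks = 4; W→S at t=2 → φ=6
RL: stance ticks = 4; W→S at t=0 → φ=0
RR: stance ticks = 4; W→S at t=0 → φ=0


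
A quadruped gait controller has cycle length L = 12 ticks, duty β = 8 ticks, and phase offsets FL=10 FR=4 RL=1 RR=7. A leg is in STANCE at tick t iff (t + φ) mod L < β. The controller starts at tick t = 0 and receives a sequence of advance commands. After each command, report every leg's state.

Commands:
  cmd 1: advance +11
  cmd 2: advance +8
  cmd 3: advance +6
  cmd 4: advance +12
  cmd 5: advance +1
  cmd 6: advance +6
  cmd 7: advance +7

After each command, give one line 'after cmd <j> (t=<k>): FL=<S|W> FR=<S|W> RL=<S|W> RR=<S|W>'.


start t=0: FL=W FR=S RL=S RR=S
cmd 1: advance +11 → t=11, phase=(9,3,0,6) → FL=W FR=S RL=S RR=S
cmd 2: advance +8 → t=19, phase=(5,11,8,2) → FL=S FR=W RL=W RR=S
cmd 3: advance +6 → t=25, phase=(11,5,2,8) → FL=W FR=S RL=S RR=W
cmd 4: advance +12 → t=37, phase=(11,5,2,8) → FL=W FR=S RL=S RR=W
cmd 5: advance +1 → t=38, phase=(0,6,3,9) → FL=S FR=S RL=S RR=W
cmd 6: advance +6 → t=44, phase=(6,0,9,3) → FL=S FR=S RL=W RR=S
cmd 7: advance +7 → t=51, phase=(1,7,4,10) → FL=S FR=S RL=S RR=W

after cmd 1 (t=11): FL=W FR=S RL=S RR=S
after cmd 2 (t=19): FL=S FR=W RL=W RR=S
after cmd 3 (t=25): FL=W FR=S RL=S RR=W
after cmd 4 (t=37): FL=W FR=S RL=S RR=W
after cmd 5 (t=38): FL=S FR=S RL=S RR=W
after cmd 6 (t=44): FL=S FR=S RL=W RR=S
after cmd 7 (t=51): FL=S FR=S RL=S RR=W


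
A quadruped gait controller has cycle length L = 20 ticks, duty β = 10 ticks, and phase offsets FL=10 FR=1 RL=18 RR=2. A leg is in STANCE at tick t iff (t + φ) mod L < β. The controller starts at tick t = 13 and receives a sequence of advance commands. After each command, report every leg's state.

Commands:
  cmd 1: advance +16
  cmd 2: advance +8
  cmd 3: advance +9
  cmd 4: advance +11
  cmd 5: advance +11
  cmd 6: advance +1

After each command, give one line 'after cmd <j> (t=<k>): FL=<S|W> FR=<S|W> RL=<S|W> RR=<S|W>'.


after cmd 1 (t=29): FL=W FR=W RL=S RR=W
after cmd 2 (t=37): FL=S FR=W RL=W RR=W
after cmd 3 (t=46): FL=W FR=S RL=S RR=S
after cmd 4 (t=57): FL=S FR=W RL=W RR=W
after cmd 5 (t=68): FL=W FR=S RL=S RR=W
after cmd 6 (t=69): FL=W FR=W RL=S RR=W

start t=13: FL=S FR=W RL=W RR=W
cmd 1: advance +16 → t=29, phase=(19,10,7,11) → FL=W FR=W RL=S RR=W
cmd 2: advance +8 → t=37, phase=(7,18,15,19) → FL=S FR=W RL=W RR=W
cmd 3: advance +9 → t=46, phase=(16,7,4,8) → FL=W FR=S RL=S RR=S
cmd 4: advance +11 → t=57, phase=(7,18,15,19) → FL=S FR=W RL=W RR=W
cmd 5: advance +11 → t=68, phase=(18,9,6,10) → FL=W FR=S RL=S RR=W
cmd 6: advance +1 → t=69, phase=(19,10,7,11) → FL=W FR=W RL=S RR=W


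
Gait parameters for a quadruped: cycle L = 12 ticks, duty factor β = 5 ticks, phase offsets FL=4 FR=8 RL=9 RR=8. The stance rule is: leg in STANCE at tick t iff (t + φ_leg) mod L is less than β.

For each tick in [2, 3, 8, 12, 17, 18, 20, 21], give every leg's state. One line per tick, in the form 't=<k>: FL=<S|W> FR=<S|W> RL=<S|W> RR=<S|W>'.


t=2: phase=(6,10,11,10) vs β=5 → FL=W FR=W RL=W RR=W
t=3: phase=(7,11,0,11) vs β=5 → FL=W FR=W RL=S RR=W
t=8: phase=(0,4,5,4) vs β=5 → FL=S FR=S RL=W RR=S
t=12: phase=(4,8,9,8) vs β=5 → FL=S FR=W RL=W RR=W
t=17: phase=(9,1,2,1) vs β=5 → FL=W FR=S RL=S RR=S
t=18: phase=(10,2,3,2) vs β=5 → FL=W FR=S RL=S RR=S
t=20: phase=(0,4,5,4) vs β=5 → FL=S FR=S RL=W RR=S
t=21: phase=(1,5,6,5) vs β=5 → FL=S FR=W RL=W RR=W

t=2: FL=W FR=W RL=W RR=W
t=3: FL=W FR=W RL=S RR=W
t=8: FL=S FR=S RL=W RR=S
t=12: FL=S FR=W RL=W RR=W
t=17: FL=W FR=S RL=S RR=S
t=18: FL=W FR=S RL=S RR=S
t=20: FL=S FR=S RL=W RR=S
t=21: FL=S FR=W RL=W RR=W


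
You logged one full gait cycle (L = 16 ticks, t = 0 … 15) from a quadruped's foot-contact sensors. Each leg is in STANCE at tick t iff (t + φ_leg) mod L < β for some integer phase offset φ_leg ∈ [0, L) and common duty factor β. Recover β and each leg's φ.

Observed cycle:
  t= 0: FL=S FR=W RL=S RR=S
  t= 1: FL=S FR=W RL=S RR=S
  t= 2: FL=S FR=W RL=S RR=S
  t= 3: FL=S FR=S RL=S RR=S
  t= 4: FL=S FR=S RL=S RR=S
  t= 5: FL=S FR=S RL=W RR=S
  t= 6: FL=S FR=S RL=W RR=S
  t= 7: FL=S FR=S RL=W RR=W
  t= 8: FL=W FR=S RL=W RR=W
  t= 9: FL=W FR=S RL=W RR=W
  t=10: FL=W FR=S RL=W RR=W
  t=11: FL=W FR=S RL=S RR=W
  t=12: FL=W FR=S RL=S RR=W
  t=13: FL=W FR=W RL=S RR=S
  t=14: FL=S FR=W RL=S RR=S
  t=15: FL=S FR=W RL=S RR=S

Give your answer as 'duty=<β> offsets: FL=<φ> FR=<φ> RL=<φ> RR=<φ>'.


duty β = stance ticks per leg = 10
FL: stance ticks = 10; W→S at t=14 → φ=2
FR: stance ticks = 10; W→S at t=3 → φ=13
RL: stance ticks = 10; W→S at t=11 → φ=5
RR: stance ticks = 10; W→S at t=13 → φ=3

duty=10 offsets: FL=2 FR=13 RL=5 RR=3


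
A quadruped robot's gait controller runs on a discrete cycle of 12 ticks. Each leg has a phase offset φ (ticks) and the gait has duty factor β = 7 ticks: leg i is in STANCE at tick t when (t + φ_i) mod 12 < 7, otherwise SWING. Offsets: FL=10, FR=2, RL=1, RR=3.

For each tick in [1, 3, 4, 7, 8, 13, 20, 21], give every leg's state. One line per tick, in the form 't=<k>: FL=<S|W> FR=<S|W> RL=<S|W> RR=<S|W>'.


t=1: phase=(11,3,2,4) vs β=7 → FL=W FR=S RL=S RR=S
t=3: phase=(1,5,4,6) vs β=7 → FL=S FR=S RL=S RR=S
t=4: phase=(2,6,5,7) vs β=7 → FL=S FR=S RL=S RR=W
t=7: phase=(5,9,8,10) vs β=7 → FL=S FR=W RL=W RR=W
t=8: phase=(6,10,9,11) vs β=7 → FL=S FR=W RL=W RR=W
t=13: phase=(11,3,2,4) vs β=7 → FL=W FR=S RL=S RR=S
t=20: phase=(6,10,9,11) vs β=7 → FL=S FR=W RL=W RR=W
t=21: phase=(7,11,10,0) vs β=7 → FL=W FR=W RL=W RR=S

t=1: FL=W FR=S RL=S RR=S
t=3: FL=S FR=S RL=S RR=S
t=4: FL=S FR=S RL=S RR=W
t=7: FL=S FR=W RL=W RR=W
t=8: FL=S FR=W RL=W RR=W
t=13: FL=W FR=S RL=S RR=S
t=20: FL=S FR=W RL=W RR=W
t=21: FL=W FR=W RL=W RR=S


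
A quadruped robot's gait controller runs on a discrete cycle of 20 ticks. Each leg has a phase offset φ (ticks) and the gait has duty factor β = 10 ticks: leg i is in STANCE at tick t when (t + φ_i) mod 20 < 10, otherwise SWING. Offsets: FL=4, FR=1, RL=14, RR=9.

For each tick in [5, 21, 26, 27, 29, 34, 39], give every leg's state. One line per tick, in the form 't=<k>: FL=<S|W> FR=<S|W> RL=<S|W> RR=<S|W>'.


t=5: FL=S FR=S RL=W RR=W
t=21: FL=S FR=S RL=W RR=W
t=26: FL=W FR=S RL=S RR=W
t=27: FL=W FR=S RL=S RR=W
t=29: FL=W FR=W RL=S RR=W
t=34: FL=W FR=W RL=S RR=S
t=39: FL=S FR=S RL=W RR=S

t=5: phase=(9,6,19,14) vs β=10 → FL=S FR=S RL=W RR=W
t=21: phase=(5,2,15,10) vs β=10 → FL=S FR=S RL=W RR=W
t=26: phase=(10,7,0,15) vs β=10 → FL=W FR=S RL=S RR=W
t=27: phase=(11,8,1,16) vs β=10 → FL=W FR=S RL=S RR=W
t=29: phase=(13,10,3,18) vs β=10 → FL=W FR=W RL=S RR=W
t=34: phase=(18,15,8,3) vs β=10 → FL=W FR=W RL=S RR=S
t=39: phase=(3,0,13,8) vs β=10 → FL=S FR=S RL=W RR=S


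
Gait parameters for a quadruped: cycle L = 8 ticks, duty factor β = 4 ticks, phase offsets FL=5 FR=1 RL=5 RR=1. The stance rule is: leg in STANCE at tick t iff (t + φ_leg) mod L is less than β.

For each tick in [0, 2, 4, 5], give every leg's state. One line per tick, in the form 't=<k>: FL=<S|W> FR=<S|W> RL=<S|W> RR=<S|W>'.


t=0: FL=W FR=S RL=W RR=S
t=2: FL=W FR=S RL=W RR=S
t=4: FL=S FR=W RL=S RR=W
t=5: FL=S FR=W RL=S RR=W

t=0: phase=(5,1,5,1) vs β=4 → FL=W FR=S RL=W RR=S
t=2: phase=(7,3,7,3) vs β=4 → FL=W FR=S RL=W RR=S
t=4: phase=(1,5,1,5) vs β=4 → FL=S FR=W RL=S RR=W
t=5: phase=(2,6,2,6) vs β=4 → FL=S FR=W RL=S RR=W


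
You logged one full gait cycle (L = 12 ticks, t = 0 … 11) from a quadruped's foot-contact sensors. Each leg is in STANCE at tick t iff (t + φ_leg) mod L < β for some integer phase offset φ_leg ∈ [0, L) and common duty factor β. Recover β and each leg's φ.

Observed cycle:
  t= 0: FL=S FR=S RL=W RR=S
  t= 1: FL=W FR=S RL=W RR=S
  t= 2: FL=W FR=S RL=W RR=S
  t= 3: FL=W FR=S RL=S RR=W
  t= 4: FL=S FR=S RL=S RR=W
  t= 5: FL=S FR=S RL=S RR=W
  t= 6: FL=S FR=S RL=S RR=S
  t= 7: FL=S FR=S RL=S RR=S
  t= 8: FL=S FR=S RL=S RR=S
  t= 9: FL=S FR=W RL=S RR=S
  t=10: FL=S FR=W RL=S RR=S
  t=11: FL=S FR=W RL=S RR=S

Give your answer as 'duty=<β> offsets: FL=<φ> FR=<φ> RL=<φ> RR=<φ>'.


duty=9 offsets: FL=8 FR=0 RL=9 RR=6

duty β = stance ticks per leg = 9
FL: stance ticks = 9; W→S at t=4 → φ=8
FR: stance ticks = 9; W→S at t=0 → φ=0
RL: stance ticks = 9; W→S at t=3 → φ=9
RR: stance ticks = 9; W→S at t=6 → φ=6


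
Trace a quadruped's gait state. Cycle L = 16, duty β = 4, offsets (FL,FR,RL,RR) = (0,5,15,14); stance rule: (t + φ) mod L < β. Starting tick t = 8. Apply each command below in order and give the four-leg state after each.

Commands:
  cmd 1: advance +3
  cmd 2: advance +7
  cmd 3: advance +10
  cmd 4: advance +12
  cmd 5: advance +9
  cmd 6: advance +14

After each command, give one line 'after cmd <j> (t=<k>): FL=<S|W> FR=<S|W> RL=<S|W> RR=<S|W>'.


start t=8: FL=W FR=W RL=W RR=W
cmd 1: advance +3 → t=11, phase=(11,0,10,9) → FL=W FR=S RL=W RR=W
cmd 2: advance +7 → t=18, phase=(2,7,1,0) → FL=S FR=W RL=S RR=S
cmd 3: advance +10 → t=28, phase=(12,1,11,10) → FL=W FR=S RL=W RR=W
cmd 4: advance +12 → t=40, phase=(8,13,7,6) → FL=W FR=W RL=W RR=W
cmd 5: advance +9 → t=49, phase=(1,6,0,15) → FL=S FR=W RL=S RR=W
cmd 6: advance +14 → t=63, phase=(15,4,14,13) → FL=W FR=W RL=W RR=W

after cmd 1 (t=11): FL=W FR=S RL=W RR=W
after cmd 2 (t=18): FL=S FR=W RL=S RR=S
after cmd 3 (t=28): FL=W FR=S RL=W RR=W
after cmd 4 (t=40): FL=W FR=W RL=W RR=W
after cmd 5 (t=49): FL=S FR=W RL=S RR=W
after cmd 6 (t=63): FL=W FR=W RL=W RR=W


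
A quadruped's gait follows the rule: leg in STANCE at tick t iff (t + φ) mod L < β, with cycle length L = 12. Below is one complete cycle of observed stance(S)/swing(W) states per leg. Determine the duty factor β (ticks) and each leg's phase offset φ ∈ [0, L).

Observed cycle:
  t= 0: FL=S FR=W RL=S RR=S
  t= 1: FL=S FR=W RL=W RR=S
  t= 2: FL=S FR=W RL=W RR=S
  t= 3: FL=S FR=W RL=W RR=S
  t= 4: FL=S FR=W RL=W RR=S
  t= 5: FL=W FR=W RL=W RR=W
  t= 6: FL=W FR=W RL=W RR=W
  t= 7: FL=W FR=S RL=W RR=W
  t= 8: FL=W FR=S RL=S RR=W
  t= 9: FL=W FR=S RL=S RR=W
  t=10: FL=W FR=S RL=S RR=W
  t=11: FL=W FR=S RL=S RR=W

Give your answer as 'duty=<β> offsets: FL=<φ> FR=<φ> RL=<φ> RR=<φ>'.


duty=5 offsets: FL=0 FR=5 RL=4 RR=0

duty β = stance ticks per leg = 5
FL: stance ticks = 5; W→S at t=0 → φ=0
FR: stance ticks = 5; W→S at t=7 → φ=5
RL: stance ticks = 5; W→S at t=8 → φ=4
RR: stance ticks = 5; W→S at t=0 → φ=0


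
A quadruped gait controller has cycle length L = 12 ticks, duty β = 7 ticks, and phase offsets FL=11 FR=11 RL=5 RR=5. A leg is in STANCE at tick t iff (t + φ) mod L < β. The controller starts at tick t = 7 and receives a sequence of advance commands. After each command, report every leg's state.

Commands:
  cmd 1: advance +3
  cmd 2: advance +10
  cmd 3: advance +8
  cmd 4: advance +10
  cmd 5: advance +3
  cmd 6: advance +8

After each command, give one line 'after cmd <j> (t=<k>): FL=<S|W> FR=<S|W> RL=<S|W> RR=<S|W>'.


start t=7: FL=S FR=S RL=S RR=S
cmd 1: advance +3 → t=10, phase=(9,9,3,3) → FL=W FR=W RL=S RR=S
cmd 2: advance +10 → t=20, phase=(7,7,1,1) → FL=W FR=W RL=S RR=S
cmd 3: advance +8 → t=28, phase=(3,3,9,9) → FL=S FR=S RL=W RR=W
cmd 4: advance +10 → t=38, phase=(1,1,7,7) → FL=S FR=S RL=W RR=W
cmd 5: advance +3 → t=41, phase=(4,4,10,10) → FL=S FR=S RL=W RR=W
cmd 6: advance +8 → t=49, phase=(0,0,6,6) → FL=S FR=S RL=S RR=S

after cmd 1 (t=10): FL=W FR=W RL=S RR=S
after cmd 2 (t=20): FL=W FR=W RL=S RR=S
after cmd 3 (t=28): FL=S FR=S RL=W RR=W
after cmd 4 (t=38): FL=S FR=S RL=W RR=W
after cmd 5 (t=41): FL=S FR=S RL=W RR=W
after cmd 6 (t=49): FL=S FR=S RL=S RR=S


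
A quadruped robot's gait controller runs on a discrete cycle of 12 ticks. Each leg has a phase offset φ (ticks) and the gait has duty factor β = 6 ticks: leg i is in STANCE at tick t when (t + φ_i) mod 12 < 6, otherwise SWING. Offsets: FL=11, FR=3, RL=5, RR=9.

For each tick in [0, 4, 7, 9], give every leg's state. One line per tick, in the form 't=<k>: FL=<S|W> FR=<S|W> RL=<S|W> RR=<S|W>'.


t=0: phase=(11,3,5,9) vs β=6 → FL=W FR=S RL=S RR=W
t=4: phase=(3,7,9,1) vs β=6 → FL=S FR=W RL=W RR=S
t=7: phase=(6,10,0,4) vs β=6 → FL=W FR=W RL=S RR=S
t=9: phase=(8,0,2,6) vs β=6 → FL=W FR=S RL=S RR=W

t=0: FL=W FR=S RL=S RR=W
t=4: FL=S FR=W RL=W RR=S
t=7: FL=W FR=W RL=S RR=S
t=9: FL=W FR=S RL=S RR=W


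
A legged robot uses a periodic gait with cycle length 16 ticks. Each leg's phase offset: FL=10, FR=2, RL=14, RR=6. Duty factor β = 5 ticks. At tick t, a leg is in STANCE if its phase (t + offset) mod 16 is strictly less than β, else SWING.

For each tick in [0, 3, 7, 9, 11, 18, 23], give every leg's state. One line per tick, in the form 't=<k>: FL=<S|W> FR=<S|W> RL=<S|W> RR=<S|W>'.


t=0: phase=(10,2,14,6) vs β=5 → FL=W FR=S RL=W RR=W
t=3: phase=(13,5,1,9) vs β=5 → FL=W FR=W RL=S RR=W
t=7: phase=(1,9,5,13) vs β=5 → FL=S FR=W RL=W RR=W
t=9: phase=(3,11,7,15) vs β=5 → FL=S FR=W RL=W RR=W
t=11: phase=(5,13,9,1) vs β=5 → FL=W FR=W RL=W RR=S
t=18: phase=(12,4,0,8) vs β=5 → FL=W FR=S RL=S RR=W
t=23: phase=(1,9,5,13) vs β=5 → FL=S FR=W RL=W RR=W

t=0: FL=W FR=S RL=W RR=W
t=3: FL=W FR=W RL=S RR=W
t=7: FL=S FR=W RL=W RR=W
t=9: FL=S FR=W RL=W RR=W
t=11: FL=W FR=W RL=W RR=S
t=18: FL=W FR=S RL=S RR=W
t=23: FL=S FR=W RL=W RR=W


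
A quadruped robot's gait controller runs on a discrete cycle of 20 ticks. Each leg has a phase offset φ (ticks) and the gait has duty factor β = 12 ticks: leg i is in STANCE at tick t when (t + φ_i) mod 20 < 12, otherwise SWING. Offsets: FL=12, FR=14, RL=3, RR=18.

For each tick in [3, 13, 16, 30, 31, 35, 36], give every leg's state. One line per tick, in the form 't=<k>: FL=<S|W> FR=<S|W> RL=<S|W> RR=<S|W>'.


t=3: phase=(15,17,6,1) vs β=12 → FL=W FR=W RL=S RR=S
t=13: phase=(5,7,16,11) vs β=12 → FL=S FR=S RL=W RR=S
t=16: phase=(8,10,19,14) vs β=12 → FL=S FR=S RL=W RR=W
t=30: phase=(2,4,13,8) vs β=12 → FL=S FR=S RL=W RR=S
t=31: phase=(3,5,14,9) vs β=12 → FL=S FR=S RL=W RR=S
t=35: phase=(7,9,18,13) vs β=12 → FL=S FR=S RL=W RR=W
t=36: phase=(8,10,19,14) vs β=12 → FL=S FR=S RL=W RR=W

t=3: FL=W FR=W RL=S RR=S
t=13: FL=S FR=S RL=W RR=S
t=16: FL=S FR=S RL=W RR=W
t=30: FL=S FR=S RL=W RR=S
t=31: FL=S FR=S RL=W RR=S
t=35: FL=S FR=S RL=W RR=W
t=36: FL=S FR=S RL=W RR=W


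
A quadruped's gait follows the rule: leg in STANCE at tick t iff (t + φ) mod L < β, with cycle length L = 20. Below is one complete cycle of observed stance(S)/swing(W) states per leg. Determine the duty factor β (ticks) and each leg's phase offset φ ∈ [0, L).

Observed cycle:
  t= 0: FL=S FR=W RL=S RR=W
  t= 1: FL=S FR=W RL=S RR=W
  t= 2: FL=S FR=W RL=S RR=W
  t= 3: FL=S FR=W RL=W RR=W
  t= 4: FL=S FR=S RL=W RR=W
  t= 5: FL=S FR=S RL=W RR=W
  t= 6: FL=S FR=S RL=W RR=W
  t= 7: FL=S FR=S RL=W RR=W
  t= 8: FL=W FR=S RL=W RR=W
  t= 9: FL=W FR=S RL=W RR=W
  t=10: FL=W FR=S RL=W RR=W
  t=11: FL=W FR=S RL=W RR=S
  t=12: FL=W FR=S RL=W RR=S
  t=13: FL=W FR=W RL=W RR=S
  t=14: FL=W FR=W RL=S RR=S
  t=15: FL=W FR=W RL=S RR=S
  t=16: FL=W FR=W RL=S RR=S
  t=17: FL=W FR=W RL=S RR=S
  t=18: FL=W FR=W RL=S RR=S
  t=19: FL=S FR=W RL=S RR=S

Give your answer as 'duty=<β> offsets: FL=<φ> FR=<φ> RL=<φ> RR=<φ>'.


duty β = stance ticks per leg = 9
FL: stance ticks = 9; W→S at t=19 → φ=1
FR: stance ticks = 9; W→S at t=4 → φ=16
RL: stance ticks = 9; W→S at t=14 → φ=6
RR: stance ticks = 9; W→S at t=11 → φ=9

duty=9 offsets: FL=1 FR=16 RL=6 RR=9


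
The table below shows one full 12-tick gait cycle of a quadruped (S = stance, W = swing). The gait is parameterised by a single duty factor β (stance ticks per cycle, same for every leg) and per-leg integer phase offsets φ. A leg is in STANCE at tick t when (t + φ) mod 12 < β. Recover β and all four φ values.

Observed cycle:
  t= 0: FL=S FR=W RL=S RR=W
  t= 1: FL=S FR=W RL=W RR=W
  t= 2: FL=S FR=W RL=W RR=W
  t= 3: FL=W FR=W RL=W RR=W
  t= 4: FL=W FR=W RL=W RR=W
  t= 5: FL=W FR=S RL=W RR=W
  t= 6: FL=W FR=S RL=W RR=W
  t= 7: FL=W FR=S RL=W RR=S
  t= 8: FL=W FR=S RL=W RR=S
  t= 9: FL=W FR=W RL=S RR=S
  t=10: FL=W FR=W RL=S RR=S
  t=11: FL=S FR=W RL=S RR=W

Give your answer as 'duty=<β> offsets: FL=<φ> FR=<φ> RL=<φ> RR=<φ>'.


duty β = stance ticks per leg = 4
FL: stance ticks = 4; W→S at t=11 → φ=1
FR: stance ticks = 4; W→S at t=5 → φ=7
RL: stance ticks = 4; W→S at t=9 → φ=3
RR: stance ticks = 4; W→S at t=7 → φ=5

duty=4 offsets: FL=1 FR=7 RL=3 RR=5


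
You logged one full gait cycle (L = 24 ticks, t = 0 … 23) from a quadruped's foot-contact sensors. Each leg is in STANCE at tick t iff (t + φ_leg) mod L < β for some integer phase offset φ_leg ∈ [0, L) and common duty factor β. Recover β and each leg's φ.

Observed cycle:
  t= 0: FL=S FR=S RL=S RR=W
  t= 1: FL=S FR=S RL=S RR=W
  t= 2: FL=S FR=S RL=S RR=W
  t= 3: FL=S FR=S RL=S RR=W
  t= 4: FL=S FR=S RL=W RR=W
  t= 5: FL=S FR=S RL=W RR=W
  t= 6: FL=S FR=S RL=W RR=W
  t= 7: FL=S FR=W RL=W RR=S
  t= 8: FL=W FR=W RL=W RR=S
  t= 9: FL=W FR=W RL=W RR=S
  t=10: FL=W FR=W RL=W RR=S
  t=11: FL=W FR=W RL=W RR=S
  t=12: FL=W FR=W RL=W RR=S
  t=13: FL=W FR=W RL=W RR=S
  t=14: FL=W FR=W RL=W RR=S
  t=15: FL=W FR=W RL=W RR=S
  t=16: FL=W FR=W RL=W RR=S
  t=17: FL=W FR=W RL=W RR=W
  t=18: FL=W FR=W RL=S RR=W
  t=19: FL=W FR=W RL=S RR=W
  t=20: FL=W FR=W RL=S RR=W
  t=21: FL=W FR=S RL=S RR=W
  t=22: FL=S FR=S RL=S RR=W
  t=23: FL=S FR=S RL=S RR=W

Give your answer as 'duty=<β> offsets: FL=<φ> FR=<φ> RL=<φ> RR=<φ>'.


duty β = stance ticks per leg = 10
FL: stance ticks = 10; W→S at t=22 → φ=2
FR: stance ticks = 10; W→S at t=21 → φ=3
RL: stance ticks = 10; W→S at t=18 → φ=6
RR: stance ticks = 10; W→S at t=7 → φ=17

duty=10 offsets: FL=2 FR=3 RL=6 RR=17


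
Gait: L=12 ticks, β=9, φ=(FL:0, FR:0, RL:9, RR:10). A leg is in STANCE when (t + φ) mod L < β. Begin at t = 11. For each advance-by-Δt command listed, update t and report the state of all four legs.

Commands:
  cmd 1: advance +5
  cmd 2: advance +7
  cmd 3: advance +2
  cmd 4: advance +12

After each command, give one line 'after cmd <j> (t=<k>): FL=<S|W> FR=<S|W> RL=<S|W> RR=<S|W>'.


after cmd 1 (t=16): FL=S FR=S RL=S RR=S
after cmd 2 (t=23): FL=W FR=W RL=S RR=W
after cmd 3 (t=25): FL=S FR=S RL=W RR=W
after cmd 4 (t=37): FL=S FR=S RL=W RR=W

start t=11: FL=W FR=W RL=S RR=W
cmd 1: advance +5 → t=16, phase=(4,4,1,2) → FL=S FR=S RL=S RR=S
cmd 2: advance +7 → t=23, phase=(11,11,8,9) → FL=W FR=W RL=S RR=W
cmd 3: advance +2 → t=25, phase=(1,1,10,11) → FL=S FR=S RL=W RR=W
cmd 4: advance +12 → t=37, phase=(1,1,10,11) → FL=S FR=S RL=W RR=W


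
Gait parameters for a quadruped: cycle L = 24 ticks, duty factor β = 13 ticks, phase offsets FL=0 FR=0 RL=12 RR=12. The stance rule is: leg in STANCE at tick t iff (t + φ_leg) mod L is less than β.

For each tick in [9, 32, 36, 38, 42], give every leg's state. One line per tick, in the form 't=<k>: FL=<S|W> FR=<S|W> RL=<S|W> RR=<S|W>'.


t=9: FL=S FR=S RL=W RR=W
t=32: FL=S FR=S RL=W RR=W
t=36: FL=S FR=S RL=S RR=S
t=38: FL=W FR=W RL=S RR=S
t=42: FL=W FR=W RL=S RR=S

t=9: phase=(9,9,21,21) vs β=13 → FL=S FR=S RL=W RR=W
t=32: phase=(8,8,20,20) vs β=13 → FL=S FR=S RL=W RR=W
t=36: phase=(12,12,0,0) vs β=13 → FL=S FR=S RL=S RR=S
t=38: phase=(14,14,2,2) vs β=13 → FL=W FR=W RL=S RR=S
t=42: phase=(18,18,6,6) vs β=13 → FL=W FR=W RL=S RR=S


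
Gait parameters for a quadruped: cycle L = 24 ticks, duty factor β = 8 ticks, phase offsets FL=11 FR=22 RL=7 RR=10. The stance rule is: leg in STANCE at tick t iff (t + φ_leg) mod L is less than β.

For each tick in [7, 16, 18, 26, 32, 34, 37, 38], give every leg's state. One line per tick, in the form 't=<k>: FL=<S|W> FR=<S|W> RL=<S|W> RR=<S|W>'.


t=7: phase=(18,5,14,17) vs β=8 → FL=W FR=S RL=W RR=W
t=16: phase=(3,14,23,2) vs β=8 → FL=S FR=W RL=W RR=S
t=18: phase=(5,16,1,4) vs β=8 → FL=S FR=W RL=S RR=S
t=26: phase=(13,0,9,12) vs β=8 → FL=W FR=S RL=W RR=W
t=32: phase=(19,6,15,18) vs β=8 → FL=W FR=S RL=W RR=W
t=34: phase=(21,8,17,20) vs β=8 → FL=W FR=W RL=W RR=W
t=37: phase=(0,11,20,23) vs β=8 → FL=S FR=W RL=W RR=W
t=38: phase=(1,12,21,0) vs β=8 → FL=S FR=W RL=W RR=S

t=7: FL=W FR=S RL=W RR=W
t=16: FL=S FR=W RL=W RR=S
t=18: FL=S FR=W RL=S RR=S
t=26: FL=W FR=S RL=W RR=W
t=32: FL=W FR=S RL=W RR=W
t=34: FL=W FR=W RL=W RR=W
t=37: FL=S FR=W RL=W RR=W
t=38: FL=S FR=W RL=W RR=S


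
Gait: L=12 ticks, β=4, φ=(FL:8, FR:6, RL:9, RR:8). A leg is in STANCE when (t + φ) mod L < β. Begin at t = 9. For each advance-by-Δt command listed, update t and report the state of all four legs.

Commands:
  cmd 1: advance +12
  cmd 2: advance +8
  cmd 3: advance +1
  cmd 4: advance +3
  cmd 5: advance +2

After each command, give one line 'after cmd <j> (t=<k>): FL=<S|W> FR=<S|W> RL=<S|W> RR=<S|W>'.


after cmd 1 (t=21): FL=W FR=S RL=W RR=W
after cmd 2 (t=29): FL=S FR=W RL=S RR=S
after cmd 3 (t=30): FL=S FR=S RL=S RR=S
after cmd 4 (t=33): FL=W FR=S RL=W RR=W
after cmd 5 (t=35): FL=W FR=W RL=W RR=W

start t=9: FL=W FR=S RL=W RR=W
cmd 1: advance +12 → t=21, phase=(5,3,6,5) → FL=W FR=S RL=W RR=W
cmd 2: advance +8 → t=29, phase=(1,11,2,1) → FL=S FR=W RL=S RR=S
cmd 3: advance +1 → t=30, phase=(2,0,3,2) → FL=S FR=S RL=S RR=S
cmd 4: advance +3 → t=33, phase=(5,3,6,5) → FL=W FR=S RL=W RR=W
cmd 5: advance +2 → t=35, phase=(7,5,8,7) → FL=W FR=W RL=W RR=W


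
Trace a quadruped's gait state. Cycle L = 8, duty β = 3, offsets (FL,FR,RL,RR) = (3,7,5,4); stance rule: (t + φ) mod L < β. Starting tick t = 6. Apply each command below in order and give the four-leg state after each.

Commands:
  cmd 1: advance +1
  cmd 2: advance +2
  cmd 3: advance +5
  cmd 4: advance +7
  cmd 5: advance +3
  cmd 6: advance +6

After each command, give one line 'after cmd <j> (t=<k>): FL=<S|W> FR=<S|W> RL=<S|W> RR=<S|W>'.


start t=6: FL=S FR=W RL=W RR=S
cmd 1: advance +1 → t=7, phase=(2,6,4,3) → FL=S FR=W RL=W RR=W
cmd 2: advance +2 → t=9, phase=(4,0,6,5) → FL=W FR=S RL=W RR=W
cmd 3: advance +5 → t=14, phase=(1,5,3,2) → FL=S FR=W RL=W RR=S
cmd 4: advance +7 → t=21, phase=(0,4,2,1) → FL=S FR=W RL=S RR=S
cmd 5: advance +3 → t=24, phase=(3,7,5,4) → FL=W FR=W RL=W RR=W
cmd 6: advance +6 → t=30, phase=(1,5,3,2) → FL=S FR=W RL=W RR=S

after cmd 1 (t=7): FL=S FR=W RL=W RR=W
after cmd 2 (t=9): FL=W FR=S RL=W RR=W
after cmd 3 (t=14): FL=S FR=W RL=W RR=S
after cmd 4 (t=21): FL=S FR=W RL=S RR=S
after cmd 5 (t=24): FL=W FR=W RL=W RR=W
after cmd 6 (t=30): FL=S FR=W RL=W RR=S


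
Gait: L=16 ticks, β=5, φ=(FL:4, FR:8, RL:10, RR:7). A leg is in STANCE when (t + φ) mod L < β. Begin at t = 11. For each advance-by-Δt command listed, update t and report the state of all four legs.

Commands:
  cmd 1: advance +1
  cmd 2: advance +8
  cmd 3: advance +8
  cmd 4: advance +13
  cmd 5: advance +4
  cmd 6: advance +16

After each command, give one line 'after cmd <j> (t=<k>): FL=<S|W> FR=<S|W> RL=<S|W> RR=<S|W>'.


start t=11: FL=W FR=S RL=W RR=S
cmd 1: advance +1 → t=12, phase=(0,4,6,3) → FL=S FR=S RL=W RR=S
cmd 2: advance +8 → t=20, phase=(8,12,14,11) → FL=W FR=W RL=W RR=W
cmd 3: advance +8 → t=28, phase=(0,4,6,3) → FL=S FR=S RL=W RR=S
cmd 4: advance +13 → t=41, phase=(13,1,3,0) → FL=W FR=S RL=S RR=S
cmd 5: advance +4 → t=45, phase=(1,5,7,4) → FL=S FR=W RL=W RR=S
cmd 6: advance +16 → t=61, phase=(1,5,7,4) → FL=S FR=W RL=W RR=S

after cmd 1 (t=12): FL=S FR=S RL=W RR=S
after cmd 2 (t=20): FL=W FR=W RL=W RR=W
after cmd 3 (t=28): FL=S FR=S RL=W RR=S
after cmd 4 (t=41): FL=W FR=S RL=S RR=S
after cmd 5 (t=45): FL=S FR=W RL=W RR=S
after cmd 6 (t=61): FL=S FR=W RL=W RR=S


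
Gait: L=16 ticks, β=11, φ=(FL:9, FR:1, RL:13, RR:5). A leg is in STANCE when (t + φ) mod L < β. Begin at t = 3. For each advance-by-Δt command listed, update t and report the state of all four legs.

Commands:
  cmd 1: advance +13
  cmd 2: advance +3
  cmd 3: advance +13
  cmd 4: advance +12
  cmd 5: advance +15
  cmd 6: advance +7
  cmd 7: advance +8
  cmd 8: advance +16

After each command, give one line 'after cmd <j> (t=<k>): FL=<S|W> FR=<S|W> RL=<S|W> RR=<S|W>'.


after cmd 1 (t=16): FL=S FR=S RL=W RR=S
after cmd 2 (t=19): FL=W FR=S RL=S RR=S
after cmd 3 (t=32): FL=S FR=S RL=W RR=S
after cmd 4 (t=44): FL=S FR=W RL=S RR=S
after cmd 5 (t=59): FL=S FR=W RL=S RR=S
after cmd 6 (t=66): FL=W FR=S RL=W RR=S
after cmd 7 (t=74): FL=S FR=W RL=S RR=W
after cmd 8 (t=90): FL=S FR=W RL=S RR=W

start t=3: FL=W FR=S RL=S RR=S
cmd 1: advance +13 → t=16, phase=(9,1,13,5) → FL=S FR=S RL=W RR=S
cmd 2: advance +3 → t=19, phase=(12,4,0,8) → FL=W FR=S RL=S RR=S
cmd 3: advance +13 → t=32, phase=(9,1,13,5) → FL=S FR=S RL=W RR=S
cmd 4: advance +12 → t=44, phase=(5,13,9,1) → FL=S FR=W RL=S RR=S
cmd 5: advance +15 → t=59, phase=(4,12,8,0) → FL=S FR=W RL=S RR=S
cmd 6: advance +7 → t=66, phase=(11,3,15,7) → FL=W FR=S RL=W RR=S
cmd 7: advance +8 → t=74, phase=(3,11,7,15) → FL=S FR=W RL=S RR=W
cmd 8: advance +16 → t=90, phase=(3,11,7,15) → FL=S FR=W RL=S RR=W


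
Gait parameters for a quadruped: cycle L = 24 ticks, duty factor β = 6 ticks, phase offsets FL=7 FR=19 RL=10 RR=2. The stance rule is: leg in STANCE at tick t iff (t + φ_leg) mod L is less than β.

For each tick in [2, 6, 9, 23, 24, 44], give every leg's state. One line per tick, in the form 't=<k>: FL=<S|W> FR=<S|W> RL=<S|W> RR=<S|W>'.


t=2: phase=(9,21,12,4) vs β=6 → FL=W FR=W RL=W RR=S
t=6: phase=(13,1,16,8) vs β=6 → FL=W FR=S RL=W RR=W
t=9: phase=(16,4,19,11) vs β=6 → FL=W FR=S RL=W RR=W
t=23: phase=(6,18,9,1) vs β=6 → FL=W FR=W RL=W RR=S
t=24: phase=(7,19,10,2) vs β=6 → FL=W FR=W RL=W RR=S
t=44: phase=(3,15,6,22) vs β=6 → FL=S FR=W RL=W RR=W

t=2: FL=W FR=W RL=W RR=S
t=6: FL=W FR=S RL=W RR=W
t=9: FL=W FR=S RL=W RR=W
t=23: FL=W FR=W RL=W RR=S
t=24: FL=W FR=W RL=W RR=S
t=44: FL=S FR=W RL=W RR=W


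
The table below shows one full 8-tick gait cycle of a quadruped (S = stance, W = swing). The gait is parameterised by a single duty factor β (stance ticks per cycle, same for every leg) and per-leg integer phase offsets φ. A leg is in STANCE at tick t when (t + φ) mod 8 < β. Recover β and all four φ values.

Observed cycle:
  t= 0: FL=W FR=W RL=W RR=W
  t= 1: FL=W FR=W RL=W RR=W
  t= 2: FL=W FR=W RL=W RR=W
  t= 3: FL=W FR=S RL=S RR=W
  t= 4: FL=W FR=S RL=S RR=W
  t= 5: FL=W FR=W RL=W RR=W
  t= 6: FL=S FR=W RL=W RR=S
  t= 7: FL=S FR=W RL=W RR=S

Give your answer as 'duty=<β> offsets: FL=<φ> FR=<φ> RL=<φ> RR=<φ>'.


duty β = stance ticks per leg = 2
FL: stance ticks = 2; W→S at t=6 → φ=2
FR: stance ticks = 2; W→S at t=3 → φ=5
RL: stance ticks = 2; W→S at t=3 → φ=5
RR: stance ticks = 2; W→S at t=6 → φ=2

duty=2 offsets: FL=2 FR=5 RL=5 RR=2


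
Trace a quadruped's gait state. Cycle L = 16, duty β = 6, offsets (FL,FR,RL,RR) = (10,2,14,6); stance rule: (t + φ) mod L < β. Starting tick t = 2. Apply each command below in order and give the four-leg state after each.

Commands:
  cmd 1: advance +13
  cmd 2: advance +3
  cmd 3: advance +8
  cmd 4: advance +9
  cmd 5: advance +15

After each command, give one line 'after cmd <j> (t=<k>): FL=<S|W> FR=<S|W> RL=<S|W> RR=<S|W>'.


start t=2: FL=W FR=S RL=S RR=W
cmd 1: advance +13 → t=15, phase=(9,1,13,5) → FL=W FR=S RL=W RR=S
cmd 2: advance +3 → t=18, phase=(12,4,0,8) → FL=W FR=S RL=S RR=W
cmd 3: advance +8 → t=26, phase=(4,12,8,0) → FL=S FR=W RL=W RR=S
cmd 4: advance +9 → t=35, phase=(13,5,1,9) → FL=W FR=S RL=S RR=W
cmd 5: advance +15 → t=50, phase=(12,4,0,8) → FL=W FR=S RL=S RR=W

after cmd 1 (t=15): FL=W FR=S RL=W RR=S
after cmd 2 (t=18): FL=W FR=S RL=S RR=W
after cmd 3 (t=26): FL=S FR=W RL=W RR=S
after cmd 4 (t=35): FL=W FR=S RL=S RR=W
after cmd 5 (t=50): FL=W FR=S RL=S RR=W


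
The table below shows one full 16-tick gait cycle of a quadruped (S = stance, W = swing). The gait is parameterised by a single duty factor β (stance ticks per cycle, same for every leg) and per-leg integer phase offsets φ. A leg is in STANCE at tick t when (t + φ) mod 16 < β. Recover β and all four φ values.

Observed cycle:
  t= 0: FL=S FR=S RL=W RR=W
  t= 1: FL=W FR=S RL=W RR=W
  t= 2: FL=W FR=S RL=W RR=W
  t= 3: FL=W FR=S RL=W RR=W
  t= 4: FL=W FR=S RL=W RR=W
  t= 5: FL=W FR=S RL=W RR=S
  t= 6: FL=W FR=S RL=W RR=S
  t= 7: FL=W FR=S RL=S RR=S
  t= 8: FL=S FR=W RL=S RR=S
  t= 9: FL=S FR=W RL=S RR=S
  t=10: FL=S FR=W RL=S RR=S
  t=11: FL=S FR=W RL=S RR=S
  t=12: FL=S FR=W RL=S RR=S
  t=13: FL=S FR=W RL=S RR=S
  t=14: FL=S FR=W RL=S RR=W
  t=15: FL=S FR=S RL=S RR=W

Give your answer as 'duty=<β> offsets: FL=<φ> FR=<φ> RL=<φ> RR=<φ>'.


duty=9 offsets: FL=8 FR=1 RL=9 RR=11

duty β = stance ticks per leg = 9
FL: stance ticks = 9; W→S at t=8 → φ=8
FR: stance ticks = 9; W→S at t=15 → φ=1
RL: stance ticks = 9; W→S at t=7 → φ=9
RR: stance ticks = 9; W→S at t=5 → φ=11


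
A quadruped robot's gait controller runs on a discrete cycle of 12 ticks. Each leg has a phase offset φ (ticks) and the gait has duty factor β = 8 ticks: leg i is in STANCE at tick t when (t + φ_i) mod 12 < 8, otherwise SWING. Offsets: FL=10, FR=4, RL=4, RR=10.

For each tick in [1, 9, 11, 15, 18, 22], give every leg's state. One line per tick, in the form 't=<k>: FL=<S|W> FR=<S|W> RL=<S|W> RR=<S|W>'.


t=1: phase=(11,5,5,11) vs β=8 → FL=W FR=S RL=S RR=W
t=9: phase=(7,1,1,7) vs β=8 → FL=S FR=S RL=S RR=S
t=11: phase=(9,3,3,9) vs β=8 → FL=W FR=S RL=S RR=W
t=15: phase=(1,7,7,1) vs β=8 → FL=S FR=S RL=S RR=S
t=18: phase=(4,10,10,4) vs β=8 → FL=S FR=W RL=W RR=S
t=22: phase=(8,2,2,8) vs β=8 → FL=W FR=S RL=S RR=W

t=1: FL=W FR=S RL=S RR=W
t=9: FL=S FR=S RL=S RR=S
t=11: FL=W FR=S RL=S RR=W
t=15: FL=S FR=S RL=S RR=S
t=18: FL=S FR=W RL=W RR=S
t=22: FL=W FR=S RL=S RR=W


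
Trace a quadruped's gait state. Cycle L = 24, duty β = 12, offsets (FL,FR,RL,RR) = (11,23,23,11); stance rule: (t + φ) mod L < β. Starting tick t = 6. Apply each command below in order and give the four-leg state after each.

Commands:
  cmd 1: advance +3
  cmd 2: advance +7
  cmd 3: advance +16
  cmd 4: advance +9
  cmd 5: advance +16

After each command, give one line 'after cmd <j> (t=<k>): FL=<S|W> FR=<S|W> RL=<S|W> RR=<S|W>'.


after cmd 1 (t=9): FL=W FR=S RL=S RR=W
after cmd 2 (t=16): FL=S FR=W RL=W RR=S
after cmd 3 (t=32): FL=W FR=S RL=S RR=W
after cmd 4 (t=41): FL=S FR=W RL=W RR=S
after cmd 5 (t=57): FL=W FR=S RL=S RR=W

start t=6: FL=W FR=S RL=S RR=W
cmd 1: advance +3 → t=9, phase=(20,8,8,20) → FL=W FR=S RL=S RR=W
cmd 2: advance +7 → t=16, phase=(3,15,15,3) → FL=S FR=W RL=W RR=S
cmd 3: advance +16 → t=32, phase=(19,7,7,19) → FL=W FR=S RL=S RR=W
cmd 4: advance +9 → t=41, phase=(4,16,16,4) → FL=S FR=W RL=W RR=S
cmd 5: advance +16 → t=57, phase=(20,8,8,20) → FL=W FR=S RL=S RR=W


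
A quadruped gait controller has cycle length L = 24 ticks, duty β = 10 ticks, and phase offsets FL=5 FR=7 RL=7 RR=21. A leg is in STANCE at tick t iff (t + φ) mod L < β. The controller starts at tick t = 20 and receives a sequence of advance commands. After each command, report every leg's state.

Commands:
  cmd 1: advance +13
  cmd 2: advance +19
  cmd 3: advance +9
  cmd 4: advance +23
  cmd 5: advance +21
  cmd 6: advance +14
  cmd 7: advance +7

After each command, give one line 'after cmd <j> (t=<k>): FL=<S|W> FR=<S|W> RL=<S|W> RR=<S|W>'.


start t=20: FL=S FR=S RL=S RR=W
cmd 1: advance +13 → t=33, phase=(14,16,16,6) → FL=W FR=W RL=W RR=S
cmd 2: advance +19 → t=52, phase=(9,11,11,1) → FL=S FR=W RL=W RR=S
cmd 3: advance +9 → t=61, phase=(18,20,20,10) → FL=W FR=W RL=W RR=W
cmd 4: advance +23 → t=84, phase=(17,19,19,9) → FL=W FR=W RL=W RR=S
cmd 5: advance +21 → t=105, phase=(14,16,16,6) → FL=W FR=W RL=W RR=S
cmd 6: advance +14 → t=119, phase=(4,6,6,20) → FL=S FR=S RL=S RR=W
cmd 7: advance +7 → t=126, phase=(11,13,13,3) → FL=W FR=W RL=W RR=S

after cmd 1 (t=33): FL=W FR=W RL=W RR=S
after cmd 2 (t=52): FL=S FR=W RL=W RR=S
after cmd 3 (t=61): FL=W FR=W RL=W RR=W
after cmd 4 (t=84): FL=W FR=W RL=W RR=S
after cmd 5 (t=105): FL=W FR=W RL=W RR=S
after cmd 6 (t=119): FL=S FR=S RL=S RR=W
after cmd 7 (t=126): FL=W FR=W RL=W RR=S


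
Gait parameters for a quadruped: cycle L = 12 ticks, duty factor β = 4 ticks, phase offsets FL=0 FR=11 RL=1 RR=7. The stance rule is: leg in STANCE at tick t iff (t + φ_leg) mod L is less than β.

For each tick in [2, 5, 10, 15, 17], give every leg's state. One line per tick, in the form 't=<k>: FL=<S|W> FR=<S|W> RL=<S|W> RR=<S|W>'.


t=2: phase=(2,1,3,9) vs β=4 → FL=S FR=S RL=S RR=W
t=5: phase=(5,4,6,0) vs β=4 → FL=W FR=W RL=W RR=S
t=10: phase=(10,9,11,5) vs β=4 → FL=W FR=W RL=W RR=W
t=15: phase=(3,2,4,10) vs β=4 → FL=S FR=S RL=W RR=W
t=17: phase=(5,4,6,0) vs β=4 → FL=W FR=W RL=W RR=S

t=2: FL=S FR=S RL=S RR=W
t=5: FL=W FR=W RL=W RR=S
t=10: FL=W FR=W RL=W RR=W
t=15: FL=S FR=S RL=W RR=W
t=17: FL=W FR=W RL=W RR=S


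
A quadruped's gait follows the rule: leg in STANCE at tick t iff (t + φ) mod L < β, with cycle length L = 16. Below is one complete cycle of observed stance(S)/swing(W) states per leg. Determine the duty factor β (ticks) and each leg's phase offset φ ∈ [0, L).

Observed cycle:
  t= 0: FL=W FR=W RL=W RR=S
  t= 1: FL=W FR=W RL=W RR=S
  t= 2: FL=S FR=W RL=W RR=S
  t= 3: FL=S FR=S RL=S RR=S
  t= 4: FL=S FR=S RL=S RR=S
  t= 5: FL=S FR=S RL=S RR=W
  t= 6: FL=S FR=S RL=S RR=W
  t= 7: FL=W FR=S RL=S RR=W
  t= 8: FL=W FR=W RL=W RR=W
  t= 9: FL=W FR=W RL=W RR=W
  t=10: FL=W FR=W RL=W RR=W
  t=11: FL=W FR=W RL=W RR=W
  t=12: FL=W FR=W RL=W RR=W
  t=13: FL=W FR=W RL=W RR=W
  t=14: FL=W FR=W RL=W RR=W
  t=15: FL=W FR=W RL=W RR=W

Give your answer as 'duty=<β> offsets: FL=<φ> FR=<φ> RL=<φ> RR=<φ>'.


duty β = stance ticks per leg = 5
FL: stance ticks = 5; W→S at t=2 → φ=14
FR: stance ticks = 5; W→S at t=3 → φ=13
RL: stance ticks = 5; W→S at t=3 → φ=13
RR: stance ticks = 5; W→S at t=0 → φ=0

duty=5 offsets: FL=14 FR=13 RL=13 RR=0


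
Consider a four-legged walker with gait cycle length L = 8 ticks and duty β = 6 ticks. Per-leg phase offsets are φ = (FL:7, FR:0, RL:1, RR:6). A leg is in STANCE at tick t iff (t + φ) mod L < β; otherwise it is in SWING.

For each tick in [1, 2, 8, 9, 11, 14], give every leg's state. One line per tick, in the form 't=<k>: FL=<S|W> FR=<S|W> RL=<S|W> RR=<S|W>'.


t=1: FL=S FR=S RL=S RR=W
t=2: FL=S FR=S RL=S RR=S
t=8: FL=W FR=S RL=S RR=W
t=9: FL=S FR=S RL=S RR=W
t=11: FL=S FR=S RL=S RR=S
t=14: FL=S FR=W RL=W RR=S

t=1: phase=(0,1,2,7) vs β=6 → FL=S FR=S RL=S RR=W
t=2: phase=(1,2,3,0) vs β=6 → FL=S FR=S RL=S RR=S
t=8: phase=(7,0,1,6) vs β=6 → FL=W FR=S RL=S RR=W
t=9: phase=(0,1,2,7) vs β=6 → FL=S FR=S RL=S RR=W
t=11: phase=(2,3,4,1) vs β=6 → FL=S FR=S RL=S RR=S
t=14: phase=(5,6,7,4) vs β=6 → FL=S FR=W RL=W RR=S


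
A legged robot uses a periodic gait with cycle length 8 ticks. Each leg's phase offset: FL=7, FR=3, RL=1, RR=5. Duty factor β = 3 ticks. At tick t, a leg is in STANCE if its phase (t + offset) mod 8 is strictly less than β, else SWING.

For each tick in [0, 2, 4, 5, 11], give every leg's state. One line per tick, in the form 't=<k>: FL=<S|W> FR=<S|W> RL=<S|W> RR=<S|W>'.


t=0: phase=(7,3,1,5) vs β=3 → FL=W FR=W RL=S RR=W
t=2: phase=(1,5,3,7) vs β=3 → FL=S FR=W RL=W RR=W
t=4: phase=(3,7,5,1) vs β=3 → FL=W FR=W RL=W RR=S
t=5: phase=(4,0,6,2) vs β=3 → FL=W FR=S RL=W RR=S
t=11: phase=(2,6,4,0) vs β=3 → FL=S FR=W RL=W RR=S

t=0: FL=W FR=W RL=S RR=W
t=2: FL=S FR=W RL=W RR=W
t=4: FL=W FR=W RL=W RR=S
t=5: FL=W FR=S RL=W RR=S
t=11: FL=S FR=W RL=W RR=S


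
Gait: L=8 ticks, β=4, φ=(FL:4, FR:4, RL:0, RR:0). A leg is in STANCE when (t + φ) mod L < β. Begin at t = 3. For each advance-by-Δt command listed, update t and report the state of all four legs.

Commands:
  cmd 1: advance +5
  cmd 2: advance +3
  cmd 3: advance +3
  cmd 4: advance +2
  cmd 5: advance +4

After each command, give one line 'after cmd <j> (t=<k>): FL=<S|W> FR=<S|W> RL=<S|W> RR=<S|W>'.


start t=3: FL=W FR=W RL=S RR=S
cmd 1: advance +5 → t=8, phase=(4,4,0,0) → FL=W FR=W RL=S RR=S
cmd 2: advance +3 → t=11, phase=(7,7,3,3) → FL=W FR=W RL=S RR=S
cmd 3: advance +3 → t=14, phase=(2,2,6,6) → FL=S FR=S RL=W RR=W
cmd 4: advance +2 → t=16, phase=(4,4,0,0) → FL=W FR=W RL=S RR=S
cmd 5: advance +4 → t=20, phase=(0,0,4,4) → FL=S FR=S RL=W RR=W

after cmd 1 (t=8): FL=W FR=W RL=S RR=S
after cmd 2 (t=11): FL=W FR=W RL=S RR=S
after cmd 3 (t=14): FL=S FR=S RL=W RR=W
after cmd 4 (t=16): FL=W FR=W RL=S RR=S
after cmd 5 (t=20): FL=S FR=S RL=W RR=W
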